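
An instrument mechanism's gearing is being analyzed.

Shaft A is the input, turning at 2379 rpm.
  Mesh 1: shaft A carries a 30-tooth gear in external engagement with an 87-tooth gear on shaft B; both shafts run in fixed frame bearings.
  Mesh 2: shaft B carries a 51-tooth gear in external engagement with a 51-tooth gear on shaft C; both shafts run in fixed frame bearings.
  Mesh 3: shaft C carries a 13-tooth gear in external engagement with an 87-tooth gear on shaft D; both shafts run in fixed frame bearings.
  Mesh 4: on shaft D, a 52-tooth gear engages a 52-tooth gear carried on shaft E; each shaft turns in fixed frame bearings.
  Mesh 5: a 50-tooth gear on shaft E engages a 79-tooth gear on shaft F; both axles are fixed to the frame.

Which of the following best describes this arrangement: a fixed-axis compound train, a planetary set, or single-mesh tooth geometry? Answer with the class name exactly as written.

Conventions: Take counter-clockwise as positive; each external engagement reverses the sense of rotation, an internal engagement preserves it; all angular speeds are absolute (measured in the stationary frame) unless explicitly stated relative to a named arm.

topology: fixed-axis compound train — 5 meshes, A→F
classification: fixed-axis compound train

fixed-axis compound train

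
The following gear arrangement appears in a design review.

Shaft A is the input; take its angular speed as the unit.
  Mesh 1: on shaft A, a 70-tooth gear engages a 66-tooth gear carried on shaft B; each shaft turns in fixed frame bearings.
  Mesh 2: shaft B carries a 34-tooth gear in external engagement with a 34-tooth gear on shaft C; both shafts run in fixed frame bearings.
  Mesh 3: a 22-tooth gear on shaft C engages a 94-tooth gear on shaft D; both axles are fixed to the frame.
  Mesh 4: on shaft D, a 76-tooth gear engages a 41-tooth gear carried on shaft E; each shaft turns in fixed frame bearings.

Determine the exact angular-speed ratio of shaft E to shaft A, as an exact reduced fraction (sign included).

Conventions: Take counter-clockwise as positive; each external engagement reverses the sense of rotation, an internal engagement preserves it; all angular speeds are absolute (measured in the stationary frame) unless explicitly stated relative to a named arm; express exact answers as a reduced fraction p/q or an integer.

class = fixed-axis compound train [4 meshes; 4 ratios multiply, 4 sense flips]
mesh 1 [70T→66T]: running ratio 35/33, sense −
mesh 2 [34T→34T]: running ratio 35/33, sense +
mesh 3 [22T→94T]: running ratio 35/141, sense −
mesh 4 [76T→41T]: running ratio 2660/5781, sense +
ω_out/ω_in = 2660/5781

2660/5781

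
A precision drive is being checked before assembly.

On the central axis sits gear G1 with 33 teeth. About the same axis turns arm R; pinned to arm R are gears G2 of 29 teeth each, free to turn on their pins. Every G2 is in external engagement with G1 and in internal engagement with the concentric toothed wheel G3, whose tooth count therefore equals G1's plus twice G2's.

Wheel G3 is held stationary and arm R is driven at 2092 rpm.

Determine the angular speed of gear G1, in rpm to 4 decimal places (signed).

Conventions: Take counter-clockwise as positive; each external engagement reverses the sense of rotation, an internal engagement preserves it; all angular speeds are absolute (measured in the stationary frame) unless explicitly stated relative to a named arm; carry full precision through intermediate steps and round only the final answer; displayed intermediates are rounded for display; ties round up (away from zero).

recognized (axles ride arm R): planetary set, 33/29/91 teeth
normalise by the input: solve with ω_arm = 1, then scale by 2092 rpm
ring teeth: 33 + 2·29 = 91
33(ω_sun−ω_arm) = −91(ω_ring−ω_arm),  ω_ring = 0, ω_arm = 1
ω_sun = 1 − (91/33)(0−1) = 124/33
scale: ω_sun = 124/33 × 2092 rpm = +7860.8485 rpm

+7860.8485 rpm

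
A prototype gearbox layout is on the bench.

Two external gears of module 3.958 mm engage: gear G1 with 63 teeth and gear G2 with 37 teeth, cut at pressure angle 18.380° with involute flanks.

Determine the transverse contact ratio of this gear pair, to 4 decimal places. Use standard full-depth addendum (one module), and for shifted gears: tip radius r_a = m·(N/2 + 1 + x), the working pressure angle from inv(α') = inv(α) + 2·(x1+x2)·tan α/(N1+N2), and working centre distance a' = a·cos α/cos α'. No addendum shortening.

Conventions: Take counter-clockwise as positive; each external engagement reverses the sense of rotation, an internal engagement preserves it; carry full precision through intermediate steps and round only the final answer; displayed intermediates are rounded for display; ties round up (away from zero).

topology: single-mesh involute geometry — m = 3.958, 63T/37T pair
base radii: r_b1 = 118.316744, r_b2 = 69.487612
tip radii: r_a1 = 128.635000, r_a2 = 77.181000
no profile shift: α' = α, a' = a
action lengths: √(r_a1²−r_b1²) = 50.478819, √(r_a2²−r_b2²) = 33.591347
base pitch p_b = π·m·cos α = 11.800096
CR = (50.478819 + 33.591347 − 197.900000·sin 18.38000°)/11.800096 = 1.836322
contact ratio ≈ 1.8363

1.8363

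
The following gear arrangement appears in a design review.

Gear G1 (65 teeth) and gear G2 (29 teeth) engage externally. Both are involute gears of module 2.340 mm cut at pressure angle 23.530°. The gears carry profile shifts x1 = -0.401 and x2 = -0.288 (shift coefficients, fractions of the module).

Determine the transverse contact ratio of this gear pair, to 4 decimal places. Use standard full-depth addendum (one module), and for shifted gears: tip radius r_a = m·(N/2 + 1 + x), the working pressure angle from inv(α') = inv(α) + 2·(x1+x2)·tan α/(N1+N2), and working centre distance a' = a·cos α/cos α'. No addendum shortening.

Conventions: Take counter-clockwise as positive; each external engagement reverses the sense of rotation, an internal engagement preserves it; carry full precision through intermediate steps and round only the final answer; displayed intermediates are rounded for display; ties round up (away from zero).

1.7089

recognized (one external pair, fixed centres): single-mesh tooth geometry, m = 2.340, N1 = 65, N2 = 29
base radii: r_b1 = 69.726531, r_b2 = 31.108760
tip radii: r_a1 = 77.451660, r_a2 = 35.596080
inv(α') = inv(23.530°) + 2·(-0.401-0.288)·tan α/(65+29) = 0.01837584  ⇒  α' = 21.39276°
a' = a·cos α / cos α' = 109.9800·cos 23.530°/cos 21.39276° = 108.296725
action lengths: √(r_a1²−r_b1²) = 33.718993, √(r_a2²−r_b2²) = 17.301039
base pitch p_b = π·m·cos α = 6.740073
CR = (33.718993 + 17.301039 − 108.296725·sin 21.39276°)/6.740073 = 1.708857
contact ratio ≈ 1.7089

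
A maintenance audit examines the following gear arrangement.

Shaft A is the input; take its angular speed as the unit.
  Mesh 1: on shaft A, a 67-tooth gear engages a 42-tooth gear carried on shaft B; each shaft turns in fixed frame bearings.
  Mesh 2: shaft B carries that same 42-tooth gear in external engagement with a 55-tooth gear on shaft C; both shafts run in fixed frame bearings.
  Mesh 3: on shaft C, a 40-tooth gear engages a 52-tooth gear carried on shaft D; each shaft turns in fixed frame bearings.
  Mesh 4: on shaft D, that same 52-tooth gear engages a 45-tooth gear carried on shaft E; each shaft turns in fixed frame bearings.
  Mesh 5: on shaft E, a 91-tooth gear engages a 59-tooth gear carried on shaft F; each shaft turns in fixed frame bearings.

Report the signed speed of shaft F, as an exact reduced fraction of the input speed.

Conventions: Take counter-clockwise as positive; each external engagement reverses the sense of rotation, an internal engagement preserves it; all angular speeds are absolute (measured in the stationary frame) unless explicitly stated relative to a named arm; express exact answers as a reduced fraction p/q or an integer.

-48776/29205

5-mesh fixed-axis compound train (all bearings frame-fixed)
mesh 1 [67T→42T]: |ω|/ω_in = 1×67/42 = 67/42, sense flips to −
mesh 2 [42T→55T]: |ω|/ω_in = (67/42)×42/55 = 67/55, sense flips to +
mesh 3 [40T→52T]: |ω|/ω_in = (67/55)×40/52 = 134/143, sense flips to −
mesh 4 [52T→45T]: |ω|/ω_in = (134/143)×52/45 = 536/495, sense flips to +
mesh 5 [91T→59T]: |ω|/ω_in = (536/495)×91/59 = 48776/29205, sense flips to −
signed output speed (× input speed) = -48776/29205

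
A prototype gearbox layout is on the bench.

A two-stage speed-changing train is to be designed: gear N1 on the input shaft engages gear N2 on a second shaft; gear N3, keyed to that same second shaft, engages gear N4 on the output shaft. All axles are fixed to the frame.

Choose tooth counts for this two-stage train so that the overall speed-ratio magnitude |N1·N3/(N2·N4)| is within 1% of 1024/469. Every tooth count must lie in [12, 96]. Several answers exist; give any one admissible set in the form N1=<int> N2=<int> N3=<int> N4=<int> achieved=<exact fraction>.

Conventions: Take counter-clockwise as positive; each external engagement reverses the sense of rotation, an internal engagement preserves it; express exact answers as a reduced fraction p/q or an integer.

N1=32 N2=14 N3=64 N4=67 achieved=1024/469

2-stage fixed-axis compound train for ratio 1024/469
target = 1024/469 in lowest terms: an exact hit needs N1·N3 = k·1024 and N2·N4 = k·469 for one integer k, every count in [12, 96]; additionally prefer no 1:1 stage (N1 ≠ N2, N3 ≠ N4)
k = 1: no 1:1-free in-range split of k·1024 and k·469 into factor pairs; take k = 2
k = 2: N1·N3 = 2048 = 32·64, N2·N4 = 938 = 14·67
achieved = 32·64/(14·67) = 1024/469; |achieved − target| = 0 ≤ 256/11725 ✓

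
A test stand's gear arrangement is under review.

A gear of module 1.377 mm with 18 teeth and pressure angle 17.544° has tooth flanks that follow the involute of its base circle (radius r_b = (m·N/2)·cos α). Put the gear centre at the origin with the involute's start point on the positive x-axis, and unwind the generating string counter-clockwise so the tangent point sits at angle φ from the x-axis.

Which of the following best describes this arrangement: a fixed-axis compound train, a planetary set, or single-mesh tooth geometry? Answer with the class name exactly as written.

single-mesh involute tooth geometry (18T wheel at module 1.377)
classification: single-mesh tooth geometry

single-mesh tooth geometry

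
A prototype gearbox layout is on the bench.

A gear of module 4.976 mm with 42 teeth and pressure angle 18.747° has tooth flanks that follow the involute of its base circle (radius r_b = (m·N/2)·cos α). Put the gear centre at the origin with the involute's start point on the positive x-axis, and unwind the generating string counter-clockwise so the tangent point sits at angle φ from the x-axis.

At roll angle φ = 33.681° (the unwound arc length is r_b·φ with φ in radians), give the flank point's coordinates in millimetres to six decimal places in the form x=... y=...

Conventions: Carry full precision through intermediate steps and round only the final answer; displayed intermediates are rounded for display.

topology: single-mesh involute geometry — m = 4.976, N = 42
pitch radius r_p = m·N/2 = 4.976·42/2 = 104.496000
base radius r_b = r_p·cos α = 104.496000·cos 18.747° = 98.952169
roll angle φ = 33.681° = 0.58784435 rad
x = r_b·(cos φ + φ·sin φ) = 114.600271
y = r_b·(sin φ − φ·cos φ) = 6.471556

x=114.600271 y=6.471556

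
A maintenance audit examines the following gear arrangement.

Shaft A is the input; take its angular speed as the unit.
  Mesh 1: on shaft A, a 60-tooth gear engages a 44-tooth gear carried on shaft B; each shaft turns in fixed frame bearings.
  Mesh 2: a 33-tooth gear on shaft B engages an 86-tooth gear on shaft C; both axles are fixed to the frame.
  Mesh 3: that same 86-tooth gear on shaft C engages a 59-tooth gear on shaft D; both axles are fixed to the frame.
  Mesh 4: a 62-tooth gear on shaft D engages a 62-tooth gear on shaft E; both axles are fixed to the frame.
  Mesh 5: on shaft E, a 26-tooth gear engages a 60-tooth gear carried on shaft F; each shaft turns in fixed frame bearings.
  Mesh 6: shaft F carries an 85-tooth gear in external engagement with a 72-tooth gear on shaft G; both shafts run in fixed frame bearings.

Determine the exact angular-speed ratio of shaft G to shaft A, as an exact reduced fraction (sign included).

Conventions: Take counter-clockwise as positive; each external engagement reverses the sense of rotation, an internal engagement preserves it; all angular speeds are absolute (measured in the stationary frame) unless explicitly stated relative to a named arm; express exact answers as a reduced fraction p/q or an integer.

1105/2832

class = fixed-axis compound train [6 meshes; 6 ratios multiply, 6 sense flips]
mesh 1 [60T→44T]: running ratio 15/11, sense −
mesh 2 [33T→86T]: running ratio 45/86, sense +
mesh 3 [86T→59T]: running ratio 45/59, sense −
mesh 4 [62T→62T]: running ratio 45/59, sense +
mesh 5 [26T→60T]: running ratio 39/118, sense −
mesh 6 [85T→72T]: running ratio 1105/2832, sense +
ω_out/ω_in = 1105/2832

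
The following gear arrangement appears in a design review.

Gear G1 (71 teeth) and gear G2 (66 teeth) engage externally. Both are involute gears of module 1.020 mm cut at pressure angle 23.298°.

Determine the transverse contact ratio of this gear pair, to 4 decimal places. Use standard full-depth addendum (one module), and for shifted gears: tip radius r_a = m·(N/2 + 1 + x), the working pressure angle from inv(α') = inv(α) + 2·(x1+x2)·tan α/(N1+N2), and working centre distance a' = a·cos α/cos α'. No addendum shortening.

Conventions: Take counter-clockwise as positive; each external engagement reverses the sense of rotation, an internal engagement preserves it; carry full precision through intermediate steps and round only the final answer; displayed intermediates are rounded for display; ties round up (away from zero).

class = single-mesh tooth geometry [involute pair 71T × 66T, m = 1.020]
base radii: r_b1 = 33.257443, r_b2 = 30.915370
tip radii: r_a1 = 37.230000, r_a2 = 34.680000
no profile shift: α' = α, a' = a
action lengths: √(r_a1²−r_b1²) = 16.733659, √(r_a2²−r_b2²) = 15.714398
base pitch p_b = π·m·cos α = 2.943136
CR = (16.733659 + 15.714398 − 69.870000·sin 23.29800°)/2.943136 = 1.635511
contact ratio ≈ 1.6355

1.6355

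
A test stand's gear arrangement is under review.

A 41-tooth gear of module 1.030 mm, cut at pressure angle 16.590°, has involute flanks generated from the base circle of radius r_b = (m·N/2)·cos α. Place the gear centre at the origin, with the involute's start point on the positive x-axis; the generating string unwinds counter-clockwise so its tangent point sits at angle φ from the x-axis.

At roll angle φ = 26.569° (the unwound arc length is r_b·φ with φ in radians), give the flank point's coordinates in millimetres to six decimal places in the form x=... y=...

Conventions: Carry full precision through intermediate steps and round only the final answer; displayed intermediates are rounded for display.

x=22.296169 y=0.658255

class = single-mesh tooth geometry [base-circle involute, m = 1.030, 41T]
pitch radius r_p = m·N/2 = 1.030·41/2 = 21.115000
base radius r_b = r_p·cos α = 21.115000·cos 16.590° = 20.236034
roll angle φ = 26.569° = 0.46371653 rad
x = r_b·(cos φ + φ·sin φ) = 22.296169
y = r_b·(sin φ − φ·cos φ) = 0.658255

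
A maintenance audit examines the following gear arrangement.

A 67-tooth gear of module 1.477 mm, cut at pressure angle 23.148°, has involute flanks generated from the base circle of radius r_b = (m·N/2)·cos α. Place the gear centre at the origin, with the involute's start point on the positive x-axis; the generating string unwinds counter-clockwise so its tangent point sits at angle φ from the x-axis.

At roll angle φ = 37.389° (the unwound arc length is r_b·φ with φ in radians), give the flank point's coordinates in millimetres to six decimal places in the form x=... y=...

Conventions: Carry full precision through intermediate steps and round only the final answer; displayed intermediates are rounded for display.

x=54.175832 y=4.037459

topology: single-mesh involute geometry — m = 1.477, N = 67
pitch radius r_p = m·N/2 = 1.477·67/2 = 49.479500
base radius r_b = r_p·cos α = 49.479500·cos 23.148° = 45.496029
roll angle φ = 37.389° = 0.65256115 rad
x = r_b·(cos φ + φ·sin φ) = 54.175832
y = r_b·(sin φ − φ·cos φ) = 4.037459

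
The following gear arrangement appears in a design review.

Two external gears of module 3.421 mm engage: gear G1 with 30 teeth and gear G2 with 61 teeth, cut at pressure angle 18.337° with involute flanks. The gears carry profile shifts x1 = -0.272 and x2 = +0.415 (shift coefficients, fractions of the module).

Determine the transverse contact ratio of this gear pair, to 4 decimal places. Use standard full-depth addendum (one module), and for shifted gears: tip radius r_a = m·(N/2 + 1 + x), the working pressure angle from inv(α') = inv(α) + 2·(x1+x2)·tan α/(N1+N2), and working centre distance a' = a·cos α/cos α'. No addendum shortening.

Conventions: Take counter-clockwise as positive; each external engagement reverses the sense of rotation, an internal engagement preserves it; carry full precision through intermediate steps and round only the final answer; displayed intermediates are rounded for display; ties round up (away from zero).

class = single-mesh tooth geometry [involute pair 30T × 61T, m = 3.421]
base radii: r_b1 = 48.709353, r_b2 = 99.042352
tip radii: r_a1 = 53.805488, r_a2 = 109.181215
inv(α') = inv(18.337°) + 2·(-0.272+0.415)·tan α/(30+61) = 0.01243556  ⇒  α' = 18.86389°
a' = a·cos α / cos α' = 155.6555·cos 18.337°/cos 18.86389° = 156.137979
action lengths: √(r_a1²−r_b1²) = 22.856716, √(r_a2²−r_b2²) = 45.947256
base pitch p_b = π·m·cos α = 10.201663
CR = (22.856716 + 45.947256 − 156.137979·sin 18.86389°)/10.201663 = 1.795911
contact ratio ≈ 1.7959

1.7959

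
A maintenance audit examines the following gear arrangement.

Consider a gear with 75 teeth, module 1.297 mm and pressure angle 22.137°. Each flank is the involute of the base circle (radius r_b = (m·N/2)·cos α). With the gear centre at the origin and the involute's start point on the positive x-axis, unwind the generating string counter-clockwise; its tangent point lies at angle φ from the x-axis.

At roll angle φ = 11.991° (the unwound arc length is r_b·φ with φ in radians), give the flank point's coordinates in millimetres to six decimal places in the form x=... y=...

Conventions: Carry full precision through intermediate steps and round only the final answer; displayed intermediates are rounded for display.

x=46.028057 y=0.137053

topology: single-mesh involute geometry — m = 1.297, N = 75
pitch radius r_p = m·N/2 = 1.297·75/2 = 48.637500
base radius r_b = r_p·cos α = 48.637500·cos 22.137° = 45.052210
roll angle φ = 11.991° = 0.20928243 rad
x = r_b·(cos φ + φ·sin φ) = 46.028057
y = r_b·(sin φ − φ·cos φ) = 0.137053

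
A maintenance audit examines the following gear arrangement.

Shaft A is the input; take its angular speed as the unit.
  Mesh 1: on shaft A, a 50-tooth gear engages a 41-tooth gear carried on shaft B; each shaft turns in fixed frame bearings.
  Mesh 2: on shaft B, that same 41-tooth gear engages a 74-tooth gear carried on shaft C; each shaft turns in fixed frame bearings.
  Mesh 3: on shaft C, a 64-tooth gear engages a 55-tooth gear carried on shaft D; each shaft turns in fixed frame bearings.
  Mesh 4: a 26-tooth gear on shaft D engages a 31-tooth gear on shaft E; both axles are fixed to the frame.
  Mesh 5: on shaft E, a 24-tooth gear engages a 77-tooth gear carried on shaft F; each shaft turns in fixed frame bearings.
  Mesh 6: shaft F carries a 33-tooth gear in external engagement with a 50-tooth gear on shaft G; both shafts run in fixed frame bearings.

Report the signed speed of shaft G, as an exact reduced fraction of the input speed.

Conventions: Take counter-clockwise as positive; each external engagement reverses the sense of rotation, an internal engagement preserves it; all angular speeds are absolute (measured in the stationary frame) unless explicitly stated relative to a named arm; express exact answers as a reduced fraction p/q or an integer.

59904/441595

6-mesh fixed-axis compound train (all bearings frame-fixed)
mesh 1 [50T→41T]: |ω|/ω_in = 1×50/41 = 50/41, sense flips to −
mesh 2 [41T→74T]: |ω|/ω_in = (50/41)×41/74 = 25/37, sense flips to +
mesh 3 [64T→55T]: |ω|/ω_in = (25/37)×64/55 = 320/407, sense flips to −
mesh 4 [26T→31T]: |ω|/ω_in = (320/407)×26/31 = 8320/12617, sense flips to +
mesh 5 [24T→77T]: |ω|/ω_in = (8320/12617)×24/77 = 199680/971509, sense flips to −
mesh 6 [33T→50T]: |ω|/ω_in = (199680/971509)×33/50 = 59904/441595, sense flips to +
signed output speed (× input speed) = 59904/441595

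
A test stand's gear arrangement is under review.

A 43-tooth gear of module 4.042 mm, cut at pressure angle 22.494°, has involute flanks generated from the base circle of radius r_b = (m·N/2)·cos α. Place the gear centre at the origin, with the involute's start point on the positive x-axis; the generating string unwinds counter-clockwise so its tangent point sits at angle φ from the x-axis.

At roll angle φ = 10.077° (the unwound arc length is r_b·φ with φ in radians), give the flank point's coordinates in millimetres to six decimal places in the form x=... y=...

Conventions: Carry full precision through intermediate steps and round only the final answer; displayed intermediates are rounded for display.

x=81.523612 y=0.145154

topology: single-mesh involute geometry — m = 4.042, N = 43
pitch radius r_p = m·N/2 = 4.042·43/2 = 86.903000
base radius r_b = r_p·cos α = 86.903000·cos 22.494° = 80.291385
roll angle φ = 10.077° = 0.17587683 rad
x = r_b·(cos φ + φ·sin φ) = 81.523612
y = r_b·(sin φ − φ·cos φ) = 0.145154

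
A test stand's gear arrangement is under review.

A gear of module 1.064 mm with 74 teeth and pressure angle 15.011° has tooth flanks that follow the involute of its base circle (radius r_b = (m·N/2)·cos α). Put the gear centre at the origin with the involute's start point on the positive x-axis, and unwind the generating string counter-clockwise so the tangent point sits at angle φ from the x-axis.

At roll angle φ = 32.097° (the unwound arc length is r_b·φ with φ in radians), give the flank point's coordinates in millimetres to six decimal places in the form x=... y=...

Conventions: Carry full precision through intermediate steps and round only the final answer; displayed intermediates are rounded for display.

x=43.531088 y=2.159127

single-mesh involute tooth geometry (74T wheel at module 1.064)
pitch radius r_p = m·N/2 = 1.064·74/2 = 39.368000
base radius r_b = r_p·cos α = 39.368000·cos 15.011° = 38.024611
roll angle φ = 32.097° = 0.56019833 rad
x = r_b·(cos φ + φ·sin φ) = 43.531088
y = r_b·(sin φ − φ·cos φ) = 2.159127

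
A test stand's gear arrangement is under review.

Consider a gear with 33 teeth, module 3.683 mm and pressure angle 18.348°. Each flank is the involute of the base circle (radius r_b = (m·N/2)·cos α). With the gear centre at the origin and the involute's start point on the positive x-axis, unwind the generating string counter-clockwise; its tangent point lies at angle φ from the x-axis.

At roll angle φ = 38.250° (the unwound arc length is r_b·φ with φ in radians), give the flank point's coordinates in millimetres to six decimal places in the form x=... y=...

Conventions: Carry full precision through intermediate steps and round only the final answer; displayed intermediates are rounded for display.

x=69.136349 y=5.469542

class = single-mesh tooth geometry [base-circle involute, m = 3.683, 33T]
pitch radius r_p = m·N/2 = 3.683·33/2 = 60.769500
base radius r_b = r_p·cos α = 60.769500·cos 18.348° = 57.680106
roll angle φ = 38.250° = 0.66758844 rad
x = r_b·(cos φ + φ·sin φ) = 69.136349
y = r_b·(sin φ − φ·cos φ) = 5.469542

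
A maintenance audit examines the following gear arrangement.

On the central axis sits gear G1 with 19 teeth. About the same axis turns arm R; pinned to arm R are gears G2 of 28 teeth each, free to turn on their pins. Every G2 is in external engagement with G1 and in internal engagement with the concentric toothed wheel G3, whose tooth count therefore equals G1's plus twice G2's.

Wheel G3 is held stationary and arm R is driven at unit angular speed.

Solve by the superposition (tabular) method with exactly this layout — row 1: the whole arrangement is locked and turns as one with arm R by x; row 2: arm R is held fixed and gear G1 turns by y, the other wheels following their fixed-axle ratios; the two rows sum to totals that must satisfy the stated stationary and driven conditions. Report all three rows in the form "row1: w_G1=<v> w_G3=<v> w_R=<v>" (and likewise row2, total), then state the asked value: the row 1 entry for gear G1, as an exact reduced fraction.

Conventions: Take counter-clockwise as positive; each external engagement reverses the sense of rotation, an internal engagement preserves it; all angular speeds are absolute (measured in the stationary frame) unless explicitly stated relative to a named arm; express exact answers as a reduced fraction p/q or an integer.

recognized (axles ride arm R): planetary set, 19/28/75 teeth
superposition row 1 [locked train]: every member turns x
row 2 — arm fixed, fixed-axis ratios: sun y, ring −(19/75)·y, arm 0
boundary: total ω_ring = x − (19/75)·y = 0 and total ω_arm = x = 1  ⇒  y = 75/19, x = 1
row 2 ring = −(19/75)·75/19 = -1
totals (row 1 + row 2): sun 1 + 75/19 = 94/19, ring 1 + (-1) = 0, arm 1 + 0 = 1
asked cell (row1, sun) = 1

row1: w_G1=1 w_G3=1 w_R=1
row2: w_G1=75/19 w_G3=-1 w_R=0
total: w_G1=94/19 w_G3=0 w_R=1
asked value: 1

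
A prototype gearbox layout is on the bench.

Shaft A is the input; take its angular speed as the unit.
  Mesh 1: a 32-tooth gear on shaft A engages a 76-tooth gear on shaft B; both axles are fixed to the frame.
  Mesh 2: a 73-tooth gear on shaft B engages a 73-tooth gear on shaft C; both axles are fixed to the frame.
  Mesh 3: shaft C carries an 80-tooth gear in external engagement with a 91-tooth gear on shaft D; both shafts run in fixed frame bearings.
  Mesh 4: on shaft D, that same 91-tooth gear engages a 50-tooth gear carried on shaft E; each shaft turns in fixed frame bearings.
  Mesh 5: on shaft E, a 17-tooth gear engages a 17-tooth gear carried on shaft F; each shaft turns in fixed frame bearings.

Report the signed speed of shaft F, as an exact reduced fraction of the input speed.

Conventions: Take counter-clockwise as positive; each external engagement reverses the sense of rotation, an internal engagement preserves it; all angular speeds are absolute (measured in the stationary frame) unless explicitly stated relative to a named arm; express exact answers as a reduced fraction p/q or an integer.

-64/95

5-mesh fixed-axis compound train (all bearings frame-fixed)
mesh 1 [32T→76T]: |ω|/ω_in = 1×32/76 = 8/19, sense flips to −
mesh 2 [73T→73T]: |ω|/ω_in = (8/19)×73/73 = 8/19, sense flips to +
mesh 3 [80T→91T]: |ω|/ω_in = (8/19)×80/91 = 640/1729, sense flips to −
mesh 4 [91T→50T]: |ω|/ω_in = (640/1729)×91/50 = 64/95, sense flips to +
mesh 5 [17T→17T]: |ω|/ω_in = (64/95)×17/17 = 64/95, sense flips to −
signed output speed (× input speed) = -64/95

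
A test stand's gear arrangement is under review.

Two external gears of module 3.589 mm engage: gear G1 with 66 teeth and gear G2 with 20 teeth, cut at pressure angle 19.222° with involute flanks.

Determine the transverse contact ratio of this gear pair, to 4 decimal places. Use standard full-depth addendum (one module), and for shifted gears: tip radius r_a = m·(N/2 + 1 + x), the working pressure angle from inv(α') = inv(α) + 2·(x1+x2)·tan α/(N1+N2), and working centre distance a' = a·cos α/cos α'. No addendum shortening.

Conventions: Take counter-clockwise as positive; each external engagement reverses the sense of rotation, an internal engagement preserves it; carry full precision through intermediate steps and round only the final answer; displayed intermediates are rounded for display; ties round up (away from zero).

1.7154

topology: single-mesh involute geometry — m = 3.589, 66T/20T pair
base radii: r_b1 = 111.834140, r_b2 = 33.889133
tip radii: r_a1 = 122.026000, r_a2 = 39.479000
no profile shift: α' = α, a' = a
action lengths: √(r_a1²−r_b1²) = 48.820792, √(r_a2²−r_b2²) = 20.251372
base pitch p_b = π·m·cos α = 10.646585
CR = (48.820792 + 20.251372 − 154.327000·sin 19.22200°)/10.646585 = 1.715405
contact ratio ≈ 1.7154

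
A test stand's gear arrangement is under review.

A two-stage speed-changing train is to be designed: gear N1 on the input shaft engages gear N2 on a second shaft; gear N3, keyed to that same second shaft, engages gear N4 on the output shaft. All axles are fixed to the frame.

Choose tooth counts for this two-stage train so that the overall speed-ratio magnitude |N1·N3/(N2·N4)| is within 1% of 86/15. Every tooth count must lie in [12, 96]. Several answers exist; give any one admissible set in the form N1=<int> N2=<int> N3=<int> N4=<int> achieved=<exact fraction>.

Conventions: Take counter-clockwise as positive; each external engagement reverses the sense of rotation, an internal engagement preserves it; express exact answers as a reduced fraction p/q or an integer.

2-stage fixed-axis compound train for ratio 86/15
target = 86/15 in lowest terms: an exact hit needs N1·N3 = k·86 and N2·N4 = k·15 for one integer k, every count in [12, 96]; additionally prefer no 1:1 stage (N1 ≠ N2, N3 ≠ N4)
k = 1…11: no 1:1-free in-range split of k·86 and k·15 into factor pairs; take k = 12
k = 12: N1·N3 = 1032 = 12·86, N2·N4 = 180 = 15·12
achieved = 12·86/(15·12) = 86/15; |achieved − target| = 0 ≤ 43/750 ✓

N1=12 N2=15 N3=86 N4=12 achieved=86/15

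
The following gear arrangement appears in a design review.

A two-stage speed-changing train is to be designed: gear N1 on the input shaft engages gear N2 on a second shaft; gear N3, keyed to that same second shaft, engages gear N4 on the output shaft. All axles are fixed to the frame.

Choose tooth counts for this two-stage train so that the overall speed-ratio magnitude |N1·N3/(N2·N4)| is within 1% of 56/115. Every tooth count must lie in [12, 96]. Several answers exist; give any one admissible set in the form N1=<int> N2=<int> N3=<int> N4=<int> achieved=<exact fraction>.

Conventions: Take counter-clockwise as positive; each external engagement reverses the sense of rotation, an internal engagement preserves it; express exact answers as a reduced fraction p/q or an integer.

N1=12 N2=15 N3=14 N4=23 achieved=56/115

class = fixed-axis compound train [2-stage, 56/115 wanted]
target = 56/115 in lowest terms: an exact hit needs N1·N3 = k·56 and N2·N4 = k·115 for one integer k, every count in [12, 96]; additionally prefer no 1:1 stage (N1 ≠ N2, N3 ≠ N4)
k = 1…2: no 1:1-free in-range split of k·56 and k·115 into factor pairs; take k = 3
k = 3: N1·N3 = 168 = 12·14, N2·N4 = 345 = 15·23
achieved = 12·14/(15·23) = 56/115; |achieved − target| = 0 ≤ 14/2875 ✓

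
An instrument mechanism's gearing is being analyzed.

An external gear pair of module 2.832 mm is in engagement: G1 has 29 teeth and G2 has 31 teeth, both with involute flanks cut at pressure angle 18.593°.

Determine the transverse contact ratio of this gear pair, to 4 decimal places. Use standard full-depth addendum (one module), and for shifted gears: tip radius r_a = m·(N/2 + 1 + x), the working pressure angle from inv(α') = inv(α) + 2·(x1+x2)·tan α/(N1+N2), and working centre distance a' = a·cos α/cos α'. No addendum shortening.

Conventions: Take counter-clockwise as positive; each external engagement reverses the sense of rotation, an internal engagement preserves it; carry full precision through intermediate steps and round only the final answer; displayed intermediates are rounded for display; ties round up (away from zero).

1.7174

topology: single-mesh involute geometry — m = 2.832, 29T/31T pair
base radii: r_b1 = 38.920762, r_b2 = 41.604952
tip radii: r_a1 = 43.896000, r_a2 = 46.728000
no profile shift: α' = α, a' = a
action lengths: √(r_a1²−r_b1²) = 20.298599, √(r_a2²−r_b2²) = 21.272845
base pitch p_b = π·m·cos α = 8.432633
CR = (20.298599 + 21.272845 − 84.960000·sin 18.59300°)/8.432633 = 1.717435
contact ratio ≈ 1.7174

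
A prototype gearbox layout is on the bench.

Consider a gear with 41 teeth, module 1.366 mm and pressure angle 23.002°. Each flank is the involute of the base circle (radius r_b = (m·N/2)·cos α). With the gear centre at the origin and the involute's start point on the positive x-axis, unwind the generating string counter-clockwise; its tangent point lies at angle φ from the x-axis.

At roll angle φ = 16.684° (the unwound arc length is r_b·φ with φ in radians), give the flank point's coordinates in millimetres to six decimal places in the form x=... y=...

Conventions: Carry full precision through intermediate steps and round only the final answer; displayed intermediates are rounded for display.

x=26.846280 y=0.210353

class = single-mesh tooth geometry [base-circle involute, m = 1.366, 41T]
pitch radius r_p = m·N/2 = 1.366·41/2 = 28.003000
base radius r_b = r_p·cos α = 28.003000·cos 23.002° = 25.776515
roll angle φ = 16.684° = 0.29119073 rad
x = r_b·(cos φ + φ·sin φ) = 26.846280
y = r_b·(sin φ − φ·cos φ) = 0.210353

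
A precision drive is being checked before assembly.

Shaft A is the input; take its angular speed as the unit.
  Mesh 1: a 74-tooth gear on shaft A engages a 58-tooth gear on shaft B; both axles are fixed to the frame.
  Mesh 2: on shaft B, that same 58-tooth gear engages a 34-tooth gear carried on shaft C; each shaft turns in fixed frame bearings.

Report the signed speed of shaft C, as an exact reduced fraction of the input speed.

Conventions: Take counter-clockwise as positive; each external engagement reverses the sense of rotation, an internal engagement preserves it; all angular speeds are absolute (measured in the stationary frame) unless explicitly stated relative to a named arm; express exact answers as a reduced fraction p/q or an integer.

37/17

2-mesh fixed-axis compound train (all bearings frame-fixed)
mesh 1 [74T→58T]: |ω|/ω_in = 1×74/58 = 37/29, sense flips to −
mesh 2 [58T→34T]: |ω|/ω_in = (37/29)×58/34 = 37/17, sense flips to +
signed output speed (× input speed) = 37/17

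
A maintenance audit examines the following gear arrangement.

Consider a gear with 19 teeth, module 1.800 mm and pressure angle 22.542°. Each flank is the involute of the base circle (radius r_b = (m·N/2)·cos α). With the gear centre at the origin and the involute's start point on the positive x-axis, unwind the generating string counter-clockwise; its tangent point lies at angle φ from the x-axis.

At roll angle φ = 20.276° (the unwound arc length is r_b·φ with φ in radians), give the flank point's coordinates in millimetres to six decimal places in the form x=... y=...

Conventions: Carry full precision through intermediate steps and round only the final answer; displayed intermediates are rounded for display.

x=16.751729 y=0.230403

recognized (one wheel, involute flank): single-mesh tooth geometry, m = 1.800, N = 19
pitch radius r_p = m·N/2 = 1.800·19/2 = 17.100000
base radius r_b = r_p·cos α = 17.100000·cos 22.542° = 15.793539
roll angle φ = 20.276° = 0.35388296 rad
x = r_b·(cos φ + φ·sin φ) = 16.751729
y = r_b·(sin φ − φ·cos φ) = 0.230403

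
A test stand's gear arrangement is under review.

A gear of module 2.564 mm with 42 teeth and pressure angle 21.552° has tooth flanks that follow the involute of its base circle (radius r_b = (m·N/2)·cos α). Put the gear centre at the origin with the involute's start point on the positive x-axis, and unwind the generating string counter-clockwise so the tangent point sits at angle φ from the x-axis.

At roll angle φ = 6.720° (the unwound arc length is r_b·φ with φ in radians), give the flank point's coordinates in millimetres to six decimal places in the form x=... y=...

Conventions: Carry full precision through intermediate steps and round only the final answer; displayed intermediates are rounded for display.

single-mesh involute tooth geometry (42T wheel at module 2.564)
pitch radius r_p = m·N/2 = 2.564·42/2 = 53.844000
base radius r_b = r_p·cos α = 53.844000·cos 21.552° = 50.079473
roll angle φ = 6.720° = 0.11728613 rad
x = r_b·(cos φ + φ·sin φ) = 50.422737
y = r_b·(sin φ − φ·cos φ) = 0.026896

x=50.422737 y=0.026896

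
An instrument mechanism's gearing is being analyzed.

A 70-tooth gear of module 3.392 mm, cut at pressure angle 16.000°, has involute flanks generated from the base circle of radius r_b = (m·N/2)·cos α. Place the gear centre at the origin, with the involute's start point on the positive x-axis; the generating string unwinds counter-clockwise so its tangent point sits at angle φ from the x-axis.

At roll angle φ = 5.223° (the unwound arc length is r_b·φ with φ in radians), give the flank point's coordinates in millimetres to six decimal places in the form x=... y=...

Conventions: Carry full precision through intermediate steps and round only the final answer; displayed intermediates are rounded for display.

x=114.594170 y=0.028792

single-mesh involute tooth geometry (70T wheel at module 3.392)
pitch radius r_p = m·N/2 = 3.392·70/2 = 118.720000
base radius r_b = r_p·cos α = 118.720000·cos 16.000° = 114.120989
roll angle φ = 5.223° = 0.09115855 rad
x = r_b·(cos φ + φ·sin φ) = 114.594170
y = r_b·(sin φ − φ·cos φ) = 0.028792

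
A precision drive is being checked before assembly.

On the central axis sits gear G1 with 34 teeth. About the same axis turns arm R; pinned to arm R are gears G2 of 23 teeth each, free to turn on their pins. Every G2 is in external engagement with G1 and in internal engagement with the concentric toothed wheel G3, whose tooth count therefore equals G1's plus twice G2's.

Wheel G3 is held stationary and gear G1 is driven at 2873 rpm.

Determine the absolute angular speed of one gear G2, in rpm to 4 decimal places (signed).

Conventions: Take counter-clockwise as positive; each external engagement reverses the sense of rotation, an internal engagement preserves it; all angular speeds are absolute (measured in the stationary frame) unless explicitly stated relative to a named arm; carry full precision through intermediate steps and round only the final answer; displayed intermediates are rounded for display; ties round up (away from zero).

recognized (axles ride arm R): planetary set, 34/23/80 teeth
normalise by the input: solve with ω_sun = 1, then scale by 2873 rpm
ring teeth: 34 + 2·23 = 80
34(ω_sun−ω_arm) = −80(ω_ring−ω_arm),  ω_ring = 0, ω_sun = 1
34(1−ω_arm) = −80(0−ω_arm)  ⇒  114·ω_arm = 34  ⇒  ω_arm = 17/57
sun–planet mesh: 34·(1−17/57) = −23·(ω_p−ω_arm)  ⇒  ω_p−ω_arm = -1360/1311
ω_p = 17/57 − 1360/1311 = -17/23
scale: ω_p = -17/23 × 2873 rpm = -2123.5217 rpm

-2123.5217 rpm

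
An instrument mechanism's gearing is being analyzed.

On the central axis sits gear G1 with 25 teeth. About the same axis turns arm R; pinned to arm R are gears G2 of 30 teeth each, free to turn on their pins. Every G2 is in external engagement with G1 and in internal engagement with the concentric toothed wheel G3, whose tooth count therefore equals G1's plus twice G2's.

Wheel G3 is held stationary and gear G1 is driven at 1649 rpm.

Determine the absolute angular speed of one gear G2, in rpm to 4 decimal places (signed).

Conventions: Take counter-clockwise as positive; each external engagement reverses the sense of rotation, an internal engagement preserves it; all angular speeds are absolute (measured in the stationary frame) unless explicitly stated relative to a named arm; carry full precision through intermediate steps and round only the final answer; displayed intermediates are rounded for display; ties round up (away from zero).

planetary set (25T centre, 30T on arm, 85T internal) — Willis relation
normalise by the input: solve with ω_sun = 1, then scale by 1649 rpm
ring teeth: 25 + 2·30 = 85
25(ω_sun−ω_arm) = −85(ω_ring−ω_arm),  ω_ring = 0, ω_sun = 1
25(1−ω_arm) = −85(0−ω_arm)  ⇒  110·ω_arm = 25  ⇒  ω_arm = 5/22
sun–planet mesh: 25·(1−5/22) = −30·(ω_p−ω_arm)  ⇒  ω_p−ω_arm = -85/132
ω_p = 5/22 − 85/132 = -5/12
scale: ω_p = -5/12 × 1649 rpm = -687.0833 rpm

-687.0833 rpm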